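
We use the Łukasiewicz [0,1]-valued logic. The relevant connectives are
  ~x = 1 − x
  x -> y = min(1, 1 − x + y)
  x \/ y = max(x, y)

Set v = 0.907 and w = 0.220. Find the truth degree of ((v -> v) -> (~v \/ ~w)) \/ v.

v -> v = min(1, 1 − 0.907 + 0.907) = min(1, 1.000) = 1.000
~v = 1 − 0.907 = 0.093
~w = 1 − 0.220 = 0.780
~v \/ ~w = max(0.093, 0.780) = 0.780
(v -> v) -> (~v \/ ~w) = min(1, 1 − 1.000 + 0.780) = min(1, 0.780) = 0.780
((v -> v) -> (~v \/ ~w)) \/ v = max(0.780, 0.907) = 0.907

0.907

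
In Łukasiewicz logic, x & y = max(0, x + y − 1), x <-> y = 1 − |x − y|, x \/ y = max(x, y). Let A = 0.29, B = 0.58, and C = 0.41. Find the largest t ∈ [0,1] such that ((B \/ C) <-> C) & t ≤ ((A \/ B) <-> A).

B \/ C = max(0.58, 0.41) = 0.58
(B \/ C) <-> C = 1 − |0.58 − 0.41| = 1 − 0.17 = 0.83
So the left factor is (B \/ C) <-> C = 0.83.
A \/ B = max(0.29, 0.58) = 0.58
(A \/ B) <-> A = 1 − |0.58 − 0.29| = 1 − 0.29 = 0.71
So the right-hand bound is (A \/ B) <-> A = 0.71.
The residuum of the Łukasiewicz t-norm gives the supremum: min(1, 1 − 0.83 + 0.71).
1 − 0.83 + 0.71 = 0.88, so t = min(1, 0.88) = 0.88.
Check: 0.83 & 0.88 = max(0, 0.71) = 0.71 ≤ 0.71.

0.88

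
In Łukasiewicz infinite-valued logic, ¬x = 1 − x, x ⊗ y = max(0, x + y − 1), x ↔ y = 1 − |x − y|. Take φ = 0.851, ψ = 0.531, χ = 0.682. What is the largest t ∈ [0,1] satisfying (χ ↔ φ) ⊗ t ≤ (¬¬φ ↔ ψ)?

0.849

χ ↔ φ = 1 − |0.682 − 0.851| = 1 − 0.169 = 0.831
So the left factor is χ ↔ φ = 0.831.
¬φ = 1 − 0.851 = 0.149
¬¬φ = 1 − 0.149 = 0.851
¬¬φ ↔ ψ = 1 − |0.851 − 0.531| = 1 − 0.320 = 0.680
So the right-hand bound is ¬¬φ ↔ ψ = 0.680.
The residuum of the Łukasiewicz t-norm gives the supremum: min(1, 1 − 0.831 + 0.680).
1 − 0.831 + 0.680 = 0.849, so t = min(1, 0.849) = 0.849.
Check: 0.831 ⊗ 0.849 = max(0, 0.680) = 0.680 ≤ 0.680.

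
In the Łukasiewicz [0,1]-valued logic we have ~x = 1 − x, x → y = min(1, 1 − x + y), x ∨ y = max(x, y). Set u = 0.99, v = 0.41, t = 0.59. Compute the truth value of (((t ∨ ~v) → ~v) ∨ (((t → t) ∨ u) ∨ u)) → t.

~v = 1 − 0.41 = 0.59
t ∨ ~v = max(0.59, 0.59) = 0.59
(t ∨ ~v) → ~v = min(1, 1 − 0.59 + 0.59) = min(1, 1.00) = 1.00
t → t = min(1, 1 − 0.59 + 0.59) = min(1, 1.00) = 1.00
(t → t) ∨ u = max(1.00, 0.99) = 1.00
((t → t) ∨ u) ∨ u = max(1.00, 0.99) = 1.00
((t ∨ ~v) → ~v) ∨ (((t → t) ∨ u) ∨ u) = max(1.00, 1.00) = 1.00
(((t ∨ ~v) → ~v) ∨ (((t → t) ∨ u) ∨ u)) → t = min(1, 1 − 1.00 + 0.59) = min(1, 0.59) = 0.59

0.59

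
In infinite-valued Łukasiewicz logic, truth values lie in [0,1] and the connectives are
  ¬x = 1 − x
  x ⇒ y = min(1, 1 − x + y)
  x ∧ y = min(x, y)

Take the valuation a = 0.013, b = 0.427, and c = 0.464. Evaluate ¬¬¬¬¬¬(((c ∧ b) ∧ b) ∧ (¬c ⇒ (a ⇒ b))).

0.427

c ∧ b = min(0.464, 0.427) = 0.427
(c ∧ b) ∧ b = min(0.427, 0.427) = 0.427
¬c = 1 − 0.464 = 0.536
a ⇒ b = min(1, 1 − 0.013 + 0.427) = min(1, 1.414) = 1.000
¬c ⇒ (a ⇒ b) = min(1, 1 − 0.536 + 1.000) = min(1, 1.464) = 1.000
((c ∧ b) ∧ b) ∧ (¬c ⇒ (a ⇒ b)) = min(0.427, 1.000) = 0.427
¬(((c ∧ b) ∧ b) ∧ (¬c ⇒ (a ⇒ b))) = 1 − 0.427 = 0.573
¬¬(((c ∧ b) ∧ b) ∧ (¬c ⇒ (a ⇒ b))) = 1 − 0.573 = 0.427
¬¬¬(((c ∧ b) ∧ b) ∧ (¬c ⇒ (a ⇒ b))) = 1 − 0.427 = 0.573
¬¬¬¬(((c ∧ b) ∧ b) ∧ (¬c ⇒ (a ⇒ b))) = 1 − 0.573 = 0.427
¬¬¬¬¬(((c ∧ b) ∧ b) ∧ (¬c ⇒ (a ⇒ b))) = 1 − 0.427 = 0.573
¬¬¬¬¬¬(((c ∧ b) ∧ b) ∧ (¬c ⇒ (a ⇒ b))) = 1 − 0.573 = 0.427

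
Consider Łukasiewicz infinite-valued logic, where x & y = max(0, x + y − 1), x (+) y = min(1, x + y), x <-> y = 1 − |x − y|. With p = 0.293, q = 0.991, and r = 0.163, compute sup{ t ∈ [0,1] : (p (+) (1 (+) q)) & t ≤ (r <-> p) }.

1 (+) q = min(1, 1.000 + 0.991) = min(1, 1.991) = 1.000
p (+) (1 (+) q) = min(1, 0.293 + 1.000) = min(1, 1.293) = 1.000
So the left factor is p (+) (1 (+) q) = 1.000.
r <-> p = 1 − |0.163 − 0.293| = 1 − 0.130 = 0.870
So the right-hand bound is r <-> p = 0.870.
The residuum of the Łukasiewicz t-norm gives the supremum: min(1, 1 − 1.000 + 0.870).
1 − 1.000 + 0.870 = 0.870, so t = min(1, 0.870) = 0.870.
Check: 1.000 & 0.870 = max(0, 0.870) = 0.870 ≤ 0.870.

0.870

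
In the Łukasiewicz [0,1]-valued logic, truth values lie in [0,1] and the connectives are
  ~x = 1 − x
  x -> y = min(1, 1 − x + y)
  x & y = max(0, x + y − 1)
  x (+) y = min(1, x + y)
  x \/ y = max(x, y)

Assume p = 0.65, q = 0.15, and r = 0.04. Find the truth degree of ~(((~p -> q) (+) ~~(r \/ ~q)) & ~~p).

0.35

~p = 1 − 0.65 = 0.35
~p -> q = min(1, 1 − 0.35 + 0.15) = min(1, 0.80) = 0.80
~q = 1 − 0.15 = 0.85
r \/ ~q = max(0.04, 0.85) = 0.85
~(r \/ ~q) = 1 − 0.85 = 0.15
~~(r \/ ~q) = 1 − 0.15 = 0.85
(~p -> q) (+) ~~(r \/ ~q) = min(1, 0.80 + 0.85) = min(1, 1.65) = 1.00
~~p = 1 − 0.35 = 0.65
((~p -> q) (+) ~~(r \/ ~q)) & ~~p = max(0, 1.00 + 0.65 − 1) = max(0, 0.65) = 0.65
~(((~p -> q) (+) ~~(r \/ ~q)) & ~~p) = 1 − 0.65 = 0.35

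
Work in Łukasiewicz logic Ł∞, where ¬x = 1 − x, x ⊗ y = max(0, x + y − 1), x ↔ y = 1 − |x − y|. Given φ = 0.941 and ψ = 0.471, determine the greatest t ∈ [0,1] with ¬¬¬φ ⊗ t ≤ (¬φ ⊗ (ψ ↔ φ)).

¬φ = 1 − 0.941 = 0.059
¬¬φ = 1 − 0.059 = 0.941
¬¬¬φ = 1 − 0.941 = 0.059
So the left factor is ¬¬¬φ = 0.059.
ψ ↔ φ = 1 − |0.471 − 0.941| = 1 − 0.470 = 0.530
¬φ ⊗ (ψ ↔ φ) = max(0, 0.059 + 0.530 − 1) = max(0, -0.411) = 0.000
So the right-hand bound is ¬φ ⊗ (ψ ↔ φ) = 0.000.
The residuum of the Łukasiewicz t-norm gives the supremum: min(1, 1 − 0.059 + 0.000).
1 − 0.059 + 0.000 = 0.941, so t = min(1, 0.941) = 0.941.
Check: 0.059 ⊗ 0.941 = max(0, 0.000) = 0.000 ≤ 0.000.

0.941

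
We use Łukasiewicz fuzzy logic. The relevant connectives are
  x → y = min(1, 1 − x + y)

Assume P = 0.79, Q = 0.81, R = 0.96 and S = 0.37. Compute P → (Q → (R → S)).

0.81

R → S = min(1, 1 − 0.96 + 0.37) = min(1, 0.41) = 0.41
Q → (R → S) = min(1, 1 − 0.81 + 0.41) = min(1, 0.60) = 0.60
P → (Q → (R → S)) = min(1, 1 − 0.79 + 0.60) = min(1, 0.81) = 0.81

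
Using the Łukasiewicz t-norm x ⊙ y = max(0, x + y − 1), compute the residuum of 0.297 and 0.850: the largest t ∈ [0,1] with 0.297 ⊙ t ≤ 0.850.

1.000

The residuum of the Łukasiewicz t-norm gives the supremum: min(1, 1 − 0.297 + 0.850).
1 − 0.297 + 0.850 = 1.553, so t = min(1, 1.553) = 1.000.
Check: 0.297 ⊙ 1.000 = max(0, 0.297) = 0.297 ≤ 0.850.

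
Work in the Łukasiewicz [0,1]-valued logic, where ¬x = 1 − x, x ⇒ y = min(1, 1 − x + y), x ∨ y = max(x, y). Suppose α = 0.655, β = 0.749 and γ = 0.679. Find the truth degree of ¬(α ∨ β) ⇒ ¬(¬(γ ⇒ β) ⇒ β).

α ∨ β = max(0.655, 0.749) = 0.749
¬(α ∨ β) = 1 − 0.749 = 0.251
γ ⇒ β = min(1, 1 − 0.679 + 0.749) = min(1, 1.070) = 1.000
¬(γ ⇒ β) = 1 − 1.000 = 0.000
¬(γ ⇒ β) ⇒ β = min(1, 1 − 0.000 + 0.749) = min(1, 1.749) = 1.000
¬(¬(γ ⇒ β) ⇒ β) = 1 − 1.000 = 0.000
¬(α ∨ β) ⇒ ¬(¬(γ ⇒ β) ⇒ β) = min(1, 1 − 0.251 + 0.000) = min(1, 0.749) = 0.749

0.749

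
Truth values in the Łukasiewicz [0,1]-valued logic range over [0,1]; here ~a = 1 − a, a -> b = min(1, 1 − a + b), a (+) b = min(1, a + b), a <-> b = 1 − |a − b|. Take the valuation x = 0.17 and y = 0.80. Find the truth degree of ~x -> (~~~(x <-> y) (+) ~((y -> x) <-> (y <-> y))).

~x = 1 − 0.17 = 0.83
x <-> y = 1 − |0.17 − 0.80| = 1 − 0.63 = 0.37
~(x <-> y) = 1 − 0.37 = 0.63
~~(x <-> y) = 1 − 0.63 = 0.37
~~~(x <-> y) = 1 − 0.37 = 0.63
y -> x = min(1, 1 − 0.80 + 0.17) = min(1, 0.37) = 0.37
y <-> y = 1 − |0.80 − 0.80| = 1 − 0.00 = 1.00
(y -> x) <-> (y <-> y) = 1 − |0.37 − 1.00| = 1 − 0.63 = 0.37
~((y -> x) <-> (y <-> y)) = 1 − 0.37 = 0.63
~~~(x <-> y) (+) ~((y -> x) <-> (y <-> y)) = min(1, 0.63 + 0.63) = min(1, 1.26) = 1.00
~x -> (~~~(x <-> y) (+) ~((y -> x) <-> (y <-> y))) = min(1, 1 − 0.83 + 1.00) = min(1, 1.17) = 1.00

1.00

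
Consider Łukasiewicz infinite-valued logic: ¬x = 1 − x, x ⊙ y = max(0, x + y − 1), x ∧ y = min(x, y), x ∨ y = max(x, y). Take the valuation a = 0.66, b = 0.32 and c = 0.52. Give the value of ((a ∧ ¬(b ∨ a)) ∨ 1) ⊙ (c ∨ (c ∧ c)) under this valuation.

0.52

b ∨ a = max(0.32, 0.66) = 0.66
¬(b ∨ a) = 1 − 0.66 = 0.34
a ∧ ¬(b ∨ a) = min(0.66, 0.34) = 0.34
(a ∧ ¬(b ∨ a)) ∨ 1 = max(0.34, 1.00) = 1.00
c ∧ c = min(0.52, 0.52) = 0.52
c ∨ (c ∧ c) = max(0.52, 0.52) = 0.52
((a ∧ ¬(b ∨ a)) ∨ 1) ⊙ (c ∨ (c ∧ c)) = max(0, 1.00 + 0.52 − 1) = max(0, 0.52) = 0.52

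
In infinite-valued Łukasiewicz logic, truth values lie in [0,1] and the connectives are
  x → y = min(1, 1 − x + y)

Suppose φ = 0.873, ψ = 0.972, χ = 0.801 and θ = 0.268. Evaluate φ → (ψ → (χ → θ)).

0.622

χ → θ = min(1, 1 − 0.801 + 0.268) = min(1, 0.467) = 0.467
ψ → (χ → θ) = min(1, 1 − 0.972 + 0.467) = min(1, 0.495) = 0.495
φ → (ψ → (χ → θ)) = min(1, 1 − 0.873 + 0.495) = min(1, 0.622) = 0.622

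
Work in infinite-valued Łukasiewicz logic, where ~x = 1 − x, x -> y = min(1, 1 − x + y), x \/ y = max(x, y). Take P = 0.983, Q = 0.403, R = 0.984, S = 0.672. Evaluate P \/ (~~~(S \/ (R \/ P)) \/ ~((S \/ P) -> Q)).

0.983

R \/ P = max(0.984, 0.983) = 0.984
S \/ (R \/ P) = max(0.672, 0.984) = 0.984
~(S \/ (R \/ P)) = 1 − 0.984 = 0.016
~~(S \/ (R \/ P)) = 1 − 0.016 = 0.984
~~~(S \/ (R \/ P)) = 1 − 0.984 = 0.016
S \/ P = max(0.672, 0.983) = 0.983
(S \/ P) -> Q = min(1, 1 − 0.983 + 0.403) = min(1, 0.420) = 0.420
~((S \/ P) -> Q) = 1 − 0.420 = 0.580
~~~(S \/ (R \/ P)) \/ ~((S \/ P) -> Q) = max(0.016, 0.580) = 0.580
P \/ (~~~(S \/ (R \/ P)) \/ ~((S \/ P) -> Q)) = max(0.983, 0.580) = 0.983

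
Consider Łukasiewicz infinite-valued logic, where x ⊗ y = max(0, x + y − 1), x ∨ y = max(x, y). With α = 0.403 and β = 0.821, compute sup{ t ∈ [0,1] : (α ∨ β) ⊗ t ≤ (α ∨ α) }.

α ∨ β = max(0.403, 0.821) = 0.821
So the left factor is α ∨ β = 0.821.
α ∨ α = max(0.403, 0.403) = 0.403
So the right-hand bound is α ∨ α = 0.403.
The residuum of the Łukasiewicz t-norm gives the supremum: min(1, 1 − 0.821 + 0.403).
1 − 0.821 + 0.403 = 0.582, so t = min(1, 0.582) = 0.582.
Check: 0.821 ⊗ 0.582 = max(0, 0.403) = 0.403 ≤ 0.403.

0.582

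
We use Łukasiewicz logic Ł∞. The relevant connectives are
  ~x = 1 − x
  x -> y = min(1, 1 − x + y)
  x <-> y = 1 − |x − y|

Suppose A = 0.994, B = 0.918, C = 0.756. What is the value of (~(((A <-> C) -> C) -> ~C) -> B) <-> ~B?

A <-> C = 1 − |0.994 − 0.756| = 1 − 0.238 = 0.762
(A <-> C) -> C = min(1, 1 − 0.762 + 0.756) = min(1, 0.994) = 0.994
~C = 1 − 0.756 = 0.244
((A <-> C) -> C) -> ~C = min(1, 1 − 0.994 + 0.244) = min(1, 0.250) = 0.250
~(((A <-> C) -> C) -> ~C) = 1 − 0.250 = 0.750
~(((A <-> C) -> C) -> ~C) -> B = min(1, 1 − 0.750 + 0.918) = min(1, 1.168) = 1.000
~B = 1 − 0.918 = 0.082
(~(((A <-> C) -> C) -> ~C) -> B) <-> ~B = 1 − |1.000 − 0.082| = 1 − 0.918 = 0.082

0.082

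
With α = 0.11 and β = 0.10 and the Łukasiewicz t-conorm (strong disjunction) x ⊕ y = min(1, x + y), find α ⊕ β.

0.21

α ⊕ β = min(1, 0.11 + 0.10) = min(1, 0.21) = 0.21
For comparison, the Gödel t-conorm max(x, y) would give 0.11.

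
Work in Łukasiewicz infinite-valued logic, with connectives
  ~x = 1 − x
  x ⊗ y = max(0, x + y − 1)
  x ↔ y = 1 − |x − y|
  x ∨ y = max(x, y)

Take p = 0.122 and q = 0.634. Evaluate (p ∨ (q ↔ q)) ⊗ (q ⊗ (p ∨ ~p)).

0.512

q ↔ q = 1 − |0.634 − 0.634| = 1 − 0.000 = 1.000
p ∨ (q ↔ q) = max(0.122, 1.000) = 1.000
~p = 1 − 0.122 = 0.878
p ∨ ~p = max(0.122, 0.878) = 0.878
q ⊗ (p ∨ ~p) = max(0, 0.634 + 0.878 − 1) = max(0, 0.512) = 0.512
(p ∨ (q ↔ q)) ⊗ (q ⊗ (p ∨ ~p)) = max(0, 1.000 + 0.512 − 1) = max(0, 0.512) = 0.512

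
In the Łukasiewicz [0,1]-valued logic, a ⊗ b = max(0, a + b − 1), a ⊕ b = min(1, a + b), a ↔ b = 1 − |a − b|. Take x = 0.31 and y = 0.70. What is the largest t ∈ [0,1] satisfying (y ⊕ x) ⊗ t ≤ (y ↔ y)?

1.00

y ⊕ x = min(1, 0.70 + 0.31) = min(1, 1.01) = 1.00
So the left factor is y ⊕ x = 1.00.
y ↔ y = 1 − |0.70 − 0.70| = 1 − 0.00 = 1.00
So the right-hand bound is y ↔ y = 1.00.
The residuum of the Łukasiewicz t-norm gives the supremum: min(1, 1 − 1.00 + 1.00).
1 − 1.00 + 1.00 = 1.00, so t = min(1, 1.00) = 1.00.
Check: 1.00 ⊗ 1.00 = max(0, 1.00) = 1.00 ≤ 1.00.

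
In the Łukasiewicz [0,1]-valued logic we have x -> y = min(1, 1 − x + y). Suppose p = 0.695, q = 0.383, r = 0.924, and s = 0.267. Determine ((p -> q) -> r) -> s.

0.267

p -> q = min(1, 1 − 0.695 + 0.383) = min(1, 0.688) = 0.688
(p -> q) -> r = min(1, 1 − 0.688 + 0.924) = min(1, 1.236) = 1.000
((p -> q) -> r) -> s = min(1, 1 − 1.000 + 0.267) = min(1, 0.267) = 0.267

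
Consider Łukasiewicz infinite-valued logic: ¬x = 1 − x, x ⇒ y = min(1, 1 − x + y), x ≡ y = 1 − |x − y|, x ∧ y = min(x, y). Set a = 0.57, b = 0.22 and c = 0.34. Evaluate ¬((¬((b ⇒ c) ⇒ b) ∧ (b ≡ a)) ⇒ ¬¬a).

b ⇒ c = min(1, 1 − 0.22 + 0.34) = min(1, 1.12) = 1.00
(b ⇒ c) ⇒ b = min(1, 1 − 1.00 + 0.22) = min(1, 0.22) = 0.22
¬((b ⇒ c) ⇒ b) = 1 − 0.22 = 0.78
b ≡ a = 1 − |0.22 − 0.57| = 1 − 0.35 = 0.65
¬((b ⇒ c) ⇒ b) ∧ (b ≡ a) = min(0.78, 0.65) = 0.65
¬a = 1 − 0.57 = 0.43
¬¬a = 1 − 0.43 = 0.57
(¬((b ⇒ c) ⇒ b) ∧ (b ≡ a)) ⇒ ¬¬a = min(1, 1 − 0.65 + 0.57) = min(1, 0.92) = 0.92
¬((¬((b ⇒ c) ⇒ b) ∧ (b ≡ a)) ⇒ ¬¬a) = 1 − 0.92 = 0.08

0.08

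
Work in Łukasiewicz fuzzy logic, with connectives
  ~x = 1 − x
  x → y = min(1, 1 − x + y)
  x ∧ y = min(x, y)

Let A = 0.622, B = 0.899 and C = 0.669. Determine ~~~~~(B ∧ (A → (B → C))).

0.101

B → C = min(1, 1 − 0.899 + 0.669) = min(1, 0.770) = 0.770
A → (B → C) = min(1, 1 − 0.622 + 0.770) = min(1, 1.148) = 1.000
B ∧ (A → (B → C)) = min(0.899, 1.000) = 0.899
~(B ∧ (A → (B → C))) = 1 − 0.899 = 0.101
~~(B ∧ (A → (B → C))) = 1 − 0.101 = 0.899
~~~(B ∧ (A → (B → C))) = 1 − 0.899 = 0.101
~~~~(B ∧ (A → (B → C))) = 1 − 0.101 = 0.899
~~~~~(B ∧ (A → (B → C))) = 1 − 0.899 = 0.101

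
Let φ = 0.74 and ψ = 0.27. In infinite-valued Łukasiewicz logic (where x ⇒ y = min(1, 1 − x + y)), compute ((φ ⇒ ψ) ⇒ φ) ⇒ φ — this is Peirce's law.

0.74

φ ⇒ ψ = min(1, 1 − 0.74 + 0.27) = min(1, 0.53) = 0.53
(φ ⇒ ψ) ⇒ φ = min(1, 1 − 0.53 + 0.74) = min(1, 1.21) = 1.00
((φ ⇒ ψ) ⇒ φ) ⇒ φ = min(1, 1 − 1.00 + 0.74) = min(1, 0.74) = 0.74
(The value 0.74 < 1 shows this instance is not satisfied; not a Ł∞-tautology in general.)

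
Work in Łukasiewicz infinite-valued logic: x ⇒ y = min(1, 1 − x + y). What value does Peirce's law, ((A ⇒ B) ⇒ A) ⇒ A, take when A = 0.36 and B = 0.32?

A ⇒ B = min(1, 1 − 0.36 + 0.32) = min(1, 0.96) = 0.96
(A ⇒ B) ⇒ A = min(1, 1 − 0.96 + 0.36) = min(1, 0.40) = 0.40
((A ⇒ B) ⇒ A) ⇒ A = min(1, 1 − 0.40 + 0.36) = min(1, 0.96) = 0.96
(The value 0.96 < 1 shows this instance is not satisfied; not a Ł∞-tautology in general.)

0.96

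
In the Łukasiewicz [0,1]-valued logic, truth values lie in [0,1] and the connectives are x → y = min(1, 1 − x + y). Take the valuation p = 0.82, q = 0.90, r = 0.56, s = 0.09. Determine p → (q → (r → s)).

r → s = min(1, 1 − 0.56 + 0.09) = min(1, 0.53) = 0.53
q → (r → s) = min(1, 1 − 0.90 + 0.53) = min(1, 0.63) = 0.63
p → (q → (r → s)) = min(1, 1 − 0.82 + 0.63) = min(1, 0.81) = 0.81

0.81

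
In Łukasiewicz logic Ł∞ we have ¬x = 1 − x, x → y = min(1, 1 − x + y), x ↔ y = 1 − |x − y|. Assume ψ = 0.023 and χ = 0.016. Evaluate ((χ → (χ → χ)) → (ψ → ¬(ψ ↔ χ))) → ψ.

0.039

χ → χ = min(1, 1 − 0.016 + 0.016) = min(1, 1.000) = 1.000
χ → (χ → χ) = min(1, 1 − 0.016 + 1.000) = min(1, 1.984) = 1.000
ψ ↔ χ = 1 − |0.023 − 0.016| = 1 − 0.007 = 0.993
¬(ψ ↔ χ) = 1 − 0.993 = 0.007
ψ → ¬(ψ ↔ χ) = min(1, 1 − 0.023 + 0.007) = min(1, 0.984) = 0.984
(χ → (χ → χ)) → (ψ → ¬(ψ ↔ χ)) = min(1, 1 − 1.000 + 0.984) = min(1, 0.984) = 0.984
((χ → (χ → χ)) → (ψ → ¬(ψ ↔ χ))) → ψ = min(1, 1 − 0.984 + 0.023) = min(1, 0.039) = 0.039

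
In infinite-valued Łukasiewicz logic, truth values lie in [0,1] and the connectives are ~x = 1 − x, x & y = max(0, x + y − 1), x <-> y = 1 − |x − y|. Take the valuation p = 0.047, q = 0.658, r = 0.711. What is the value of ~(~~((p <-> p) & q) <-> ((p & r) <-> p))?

p <-> p = 1 − |0.047 − 0.047| = 1 − 0.000 = 1.000
(p <-> p) & q = max(0, 1.000 + 0.658 − 1) = max(0, 0.658) = 0.658
~((p <-> p) & q) = 1 − 0.658 = 0.342
~~((p <-> p) & q) = 1 − 0.342 = 0.658
p & r = max(0, 0.047 + 0.711 − 1) = max(0, -0.242) = 0.000
(p & r) <-> p = 1 − |0.000 − 0.047| = 1 − 0.047 = 0.953
~~((p <-> p) & q) <-> ((p & r) <-> p) = 1 − |0.658 − 0.953| = 1 − 0.295 = 0.705
~(~~((p <-> p) & q) <-> ((p & r) <-> p)) = 1 − 0.705 = 0.295

0.295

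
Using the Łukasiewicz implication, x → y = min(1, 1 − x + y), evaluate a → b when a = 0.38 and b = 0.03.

0.65

a → b = min(1, 1 − 0.38 + 0.03) = min(1, 0.65) = 0.65
For comparison, the Gödel implication (1 if x ≤ y else y) would give 0.03.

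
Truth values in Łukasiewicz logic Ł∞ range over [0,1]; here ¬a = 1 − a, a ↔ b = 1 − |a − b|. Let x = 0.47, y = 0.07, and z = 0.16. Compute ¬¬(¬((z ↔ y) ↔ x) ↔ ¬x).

0.91

z ↔ y = 1 − |0.16 − 0.07| = 1 − 0.09 = 0.91
(z ↔ y) ↔ x = 1 − |0.91 − 0.47| = 1 − 0.44 = 0.56
¬((z ↔ y) ↔ x) = 1 − 0.56 = 0.44
¬x = 1 − 0.47 = 0.53
¬((z ↔ y) ↔ x) ↔ ¬x = 1 − |0.44 − 0.53| = 1 − 0.09 = 0.91
¬(¬((z ↔ y) ↔ x) ↔ ¬x) = 1 − 0.91 = 0.09
¬¬(¬((z ↔ y) ↔ x) ↔ ¬x) = 1 − 0.09 = 0.91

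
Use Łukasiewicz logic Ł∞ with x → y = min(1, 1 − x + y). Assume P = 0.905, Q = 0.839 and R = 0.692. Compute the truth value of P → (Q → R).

0.948

Q → R = min(1, 1 − 0.839 + 0.692) = min(1, 0.853) = 0.853
P → (Q → R) = min(1, 1 − 0.905 + 0.853) = min(1, 0.948) = 0.948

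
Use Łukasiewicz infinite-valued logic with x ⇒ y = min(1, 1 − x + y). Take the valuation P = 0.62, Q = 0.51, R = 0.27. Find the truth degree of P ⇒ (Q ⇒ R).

1.00

Q ⇒ R = min(1, 1 − 0.51 + 0.27) = min(1, 0.76) = 0.76
P ⇒ (Q ⇒ R) = min(1, 1 − 0.62 + 0.76) = min(1, 1.14) = 1.00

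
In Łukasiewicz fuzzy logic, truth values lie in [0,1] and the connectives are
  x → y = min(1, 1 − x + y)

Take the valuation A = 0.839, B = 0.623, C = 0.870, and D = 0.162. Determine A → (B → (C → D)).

C → D = min(1, 1 − 0.870 + 0.162) = min(1, 0.292) = 0.292
B → (C → D) = min(1, 1 − 0.623 + 0.292) = min(1, 0.669) = 0.669
A → (B → (C → D)) = min(1, 1 − 0.839 + 0.669) = min(1, 0.830) = 0.830

0.830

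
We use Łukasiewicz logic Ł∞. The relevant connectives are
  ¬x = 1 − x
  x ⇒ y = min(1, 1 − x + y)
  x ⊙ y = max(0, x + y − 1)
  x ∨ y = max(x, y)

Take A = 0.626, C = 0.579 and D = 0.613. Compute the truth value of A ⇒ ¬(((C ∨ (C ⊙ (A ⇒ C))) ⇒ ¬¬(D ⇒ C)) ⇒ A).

0.748

A ⇒ C = min(1, 1 − 0.626 + 0.579) = min(1, 0.953) = 0.953
C ⊙ (A ⇒ C) = max(0, 0.579 + 0.953 − 1) = max(0, 0.532) = 0.532
C ∨ (C ⊙ (A ⇒ C)) = max(0.579, 0.532) = 0.579
D ⇒ C = min(1, 1 − 0.613 + 0.579) = min(1, 0.966) = 0.966
¬(D ⇒ C) = 1 − 0.966 = 0.034
¬¬(D ⇒ C) = 1 − 0.034 = 0.966
(C ∨ (C ⊙ (A ⇒ C))) ⇒ ¬¬(D ⇒ C) = min(1, 1 − 0.579 + 0.966) = min(1, 1.387) = 1.000
((C ∨ (C ⊙ (A ⇒ C))) ⇒ ¬¬(D ⇒ C)) ⇒ A = min(1, 1 − 1.000 + 0.626) = min(1, 0.626) = 0.626
¬(((C ∨ (C ⊙ (A ⇒ C))) ⇒ ¬¬(D ⇒ C)) ⇒ A) = 1 − 0.626 = 0.374
A ⇒ ¬(((C ∨ (C ⊙ (A ⇒ C))) ⇒ ¬¬(D ⇒ C)) ⇒ A) = min(1, 1 − 0.626 + 0.374) = min(1, 0.748) = 0.748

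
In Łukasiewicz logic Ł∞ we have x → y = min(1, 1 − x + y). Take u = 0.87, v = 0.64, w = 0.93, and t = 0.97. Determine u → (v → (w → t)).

w → t = min(1, 1 − 0.93 + 0.97) = min(1, 1.04) = 1.00
v → (w → t) = min(1, 1 − 0.64 + 1.00) = min(1, 1.36) = 1.00
u → (v → (w → t)) = min(1, 1 − 0.87 + 1.00) = min(1, 1.13) = 1.00

1.00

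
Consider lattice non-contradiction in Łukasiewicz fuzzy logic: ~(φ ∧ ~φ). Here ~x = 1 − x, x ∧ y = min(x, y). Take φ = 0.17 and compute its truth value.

0.83

~φ = 1 − 0.17 = 0.83
φ ∧ ~φ = min(0.17, 0.83) = 0.17
~(φ ∧ ~φ) = 1 − 0.17 = 0.83
(The value 0.83 < 1 shows this instance is not satisfied; not a Ł∞-tautology — its value is 1 − min(a, 1−a).)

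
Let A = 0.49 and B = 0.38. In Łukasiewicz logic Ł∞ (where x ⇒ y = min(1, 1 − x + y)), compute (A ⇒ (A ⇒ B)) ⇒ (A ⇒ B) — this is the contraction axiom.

0.89

A ⇒ B = min(1, 1 − 0.49 + 0.38) = min(1, 0.89) = 0.89
A ⇒ (A ⇒ B) = min(1, 1 − 0.49 + 0.89) = min(1, 1.40) = 1.00
(A ⇒ (A ⇒ B)) ⇒ (A ⇒ B) = min(1, 1 − 1.00 + 0.89) = min(1, 0.89) = 0.89
(The value 0.89 < 1 shows this instance is not satisfied; fails in Ł∞ (the t-norm is not idempotent).)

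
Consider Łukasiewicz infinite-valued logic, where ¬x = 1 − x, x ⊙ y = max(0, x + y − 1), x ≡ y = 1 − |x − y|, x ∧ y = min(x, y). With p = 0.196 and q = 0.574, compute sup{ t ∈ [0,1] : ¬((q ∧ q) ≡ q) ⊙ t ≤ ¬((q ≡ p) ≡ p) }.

q ∧ q = min(0.574, 0.574) = 0.574
(q ∧ q) ≡ q = 1 − |0.574 − 0.574| = 1 − 0.000 = 1.000
¬((q ∧ q) ≡ q) = 1 − 1.000 = 0.000
So the left factor is ¬((q ∧ q) ≡ q) = 0.000.
q ≡ p = 1 − |0.574 − 0.196| = 1 − 0.378 = 0.622
(q ≡ p) ≡ p = 1 − |0.622 − 0.196| = 1 − 0.426 = 0.574
¬((q ≡ p) ≡ p) = 1 − 0.574 = 0.426
So the right-hand bound is ¬((q ≡ p) ≡ p) = 0.426.
The residuum of the Łukasiewicz t-norm gives the supremum: min(1, 1 − 0.000 + 0.426).
1 − 0.000 + 0.426 = 1.426, so t = min(1, 1.426) = 1.000.
Check: 0.000 ⊙ 1.000 = max(0, 0.000) = 0.000 ≤ 0.426.

1.000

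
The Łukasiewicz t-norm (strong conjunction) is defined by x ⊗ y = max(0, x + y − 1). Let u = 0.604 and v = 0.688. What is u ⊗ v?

0.292

u ⊗ v = max(0, 0.604 + 0.688 − 1) = max(0, 0.292) = 0.292
For comparison, the Gödel (minimum) t-norm min(x, y) would give 0.604.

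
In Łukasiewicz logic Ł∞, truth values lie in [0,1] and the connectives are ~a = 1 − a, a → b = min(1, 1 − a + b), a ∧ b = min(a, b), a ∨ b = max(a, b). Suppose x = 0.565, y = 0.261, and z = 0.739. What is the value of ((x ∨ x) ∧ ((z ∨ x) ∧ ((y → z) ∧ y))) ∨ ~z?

x ∨ x = max(0.565, 0.565) = 0.565
z ∨ x = max(0.739, 0.565) = 0.739
y → z = min(1, 1 − 0.261 + 0.739) = min(1, 1.478) = 1.000
(y → z) ∧ y = min(1.000, 0.261) = 0.261
(z ∨ x) ∧ ((y → z) ∧ y) = min(0.739, 0.261) = 0.261
(x ∨ x) ∧ ((z ∨ x) ∧ ((y → z) ∧ y)) = min(0.565, 0.261) = 0.261
~z = 1 − 0.739 = 0.261
((x ∨ x) ∧ ((z ∨ x) ∧ ((y → z) ∧ y))) ∨ ~z = max(0.261, 0.261) = 0.261

0.261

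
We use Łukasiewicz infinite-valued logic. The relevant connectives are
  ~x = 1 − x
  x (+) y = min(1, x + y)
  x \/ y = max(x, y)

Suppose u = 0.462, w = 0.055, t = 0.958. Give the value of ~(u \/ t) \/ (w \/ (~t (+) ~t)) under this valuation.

0.084

u \/ t = max(0.462, 0.958) = 0.958
~(u \/ t) = 1 − 0.958 = 0.042
~t = 1 − 0.958 = 0.042
~t (+) ~t = min(1, 0.042 + 0.042) = min(1, 0.084) = 0.084
w \/ (~t (+) ~t) = max(0.055, 0.084) = 0.084
~(u \/ t) \/ (w \/ (~t (+) ~t)) = max(0.042, 0.084) = 0.084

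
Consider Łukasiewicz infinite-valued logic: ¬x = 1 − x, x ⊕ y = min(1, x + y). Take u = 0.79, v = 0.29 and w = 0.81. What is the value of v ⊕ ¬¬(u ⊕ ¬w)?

¬w = 1 − 0.81 = 0.19
u ⊕ ¬w = min(1, 0.79 + 0.19) = min(1, 0.98) = 0.98
¬(u ⊕ ¬w) = 1 − 0.98 = 0.02
¬¬(u ⊕ ¬w) = 1 − 0.02 = 0.98
v ⊕ ¬¬(u ⊕ ¬w) = min(1, 0.29 + 0.98) = min(1, 1.27) = 1.00

1.00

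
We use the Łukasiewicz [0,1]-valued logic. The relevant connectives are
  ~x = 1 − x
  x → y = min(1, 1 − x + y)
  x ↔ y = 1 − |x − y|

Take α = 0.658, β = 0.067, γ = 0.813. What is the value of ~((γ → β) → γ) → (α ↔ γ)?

1.000

γ → β = min(1, 1 − 0.813 + 0.067) = min(1, 0.254) = 0.254
(γ → β) → γ = min(1, 1 − 0.254 + 0.813) = min(1, 1.559) = 1.000
~((γ → β) → γ) = 1 − 1.000 = 0.000
α ↔ γ = 1 − |0.658 − 0.813| = 1 − 0.155 = 0.845
~((γ → β) → γ) → (α ↔ γ) = min(1, 1 − 0.000 + 0.845) = min(1, 1.845) = 1.000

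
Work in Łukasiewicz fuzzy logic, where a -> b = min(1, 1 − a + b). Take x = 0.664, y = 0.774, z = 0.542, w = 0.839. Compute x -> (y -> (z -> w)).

1.000

z -> w = min(1, 1 − 0.542 + 0.839) = min(1, 1.297) = 1.000
y -> (z -> w) = min(1, 1 − 0.774 + 1.000) = min(1, 1.226) = 1.000
x -> (y -> (z -> w)) = min(1, 1 − 0.664 + 1.000) = min(1, 1.336) = 1.000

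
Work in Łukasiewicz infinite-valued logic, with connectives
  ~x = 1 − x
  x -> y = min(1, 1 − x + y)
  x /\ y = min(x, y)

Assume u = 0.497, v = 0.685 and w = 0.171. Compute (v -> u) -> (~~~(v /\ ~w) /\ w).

v -> u = min(1, 1 − 0.685 + 0.497) = min(1, 0.812) = 0.812
~w = 1 − 0.171 = 0.829
v /\ ~w = min(0.685, 0.829) = 0.685
~(v /\ ~w) = 1 − 0.685 = 0.315
~~(v /\ ~w) = 1 − 0.315 = 0.685
~~~(v /\ ~w) = 1 − 0.685 = 0.315
~~~(v /\ ~w) /\ w = min(0.315, 0.171) = 0.171
(v -> u) -> (~~~(v /\ ~w) /\ w) = min(1, 1 − 0.812 + 0.171) = min(1, 0.359) = 0.359

0.359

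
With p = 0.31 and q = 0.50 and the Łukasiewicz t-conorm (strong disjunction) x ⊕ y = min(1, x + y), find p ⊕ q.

p ⊕ q = min(1, 0.31 + 0.50) = min(1, 0.81) = 0.81
For comparison, the Gödel t-conorm max(x, y) would give 0.50.

0.81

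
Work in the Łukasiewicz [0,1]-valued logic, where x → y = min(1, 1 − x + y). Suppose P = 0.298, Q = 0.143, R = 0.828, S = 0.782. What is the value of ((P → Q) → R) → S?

P → Q = min(1, 1 − 0.298 + 0.143) = min(1, 0.845) = 0.845
(P → Q) → R = min(1, 1 − 0.845 + 0.828) = min(1, 0.983) = 0.983
((P → Q) → R) → S = min(1, 1 − 0.983 + 0.782) = min(1, 0.799) = 0.799

0.799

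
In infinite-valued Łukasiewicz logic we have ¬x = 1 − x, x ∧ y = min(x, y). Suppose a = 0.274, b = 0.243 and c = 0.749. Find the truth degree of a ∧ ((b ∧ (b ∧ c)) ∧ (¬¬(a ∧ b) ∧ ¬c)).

0.243

b ∧ c = min(0.243, 0.749) = 0.243
b ∧ (b ∧ c) = min(0.243, 0.243) = 0.243
a ∧ b = min(0.274, 0.243) = 0.243
¬(a ∧ b) = 1 − 0.243 = 0.757
¬¬(a ∧ b) = 1 − 0.757 = 0.243
¬c = 1 − 0.749 = 0.251
¬¬(a ∧ b) ∧ ¬c = min(0.243, 0.251) = 0.243
(b ∧ (b ∧ c)) ∧ (¬¬(a ∧ b) ∧ ¬c) = min(0.243, 0.243) = 0.243
a ∧ ((b ∧ (b ∧ c)) ∧ (¬¬(a ∧ b) ∧ ¬c)) = min(0.274, 0.243) = 0.243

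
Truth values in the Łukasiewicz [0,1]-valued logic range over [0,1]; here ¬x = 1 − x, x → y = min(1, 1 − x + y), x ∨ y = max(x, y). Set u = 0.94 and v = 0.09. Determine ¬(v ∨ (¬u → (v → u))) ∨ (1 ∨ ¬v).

¬u = 1 − 0.94 = 0.06
v → u = min(1, 1 − 0.09 + 0.94) = min(1, 1.85) = 1.00
¬u → (v → u) = min(1, 1 − 0.06 + 1.00) = min(1, 1.94) = 1.00
v ∨ (¬u → (v → u)) = max(0.09, 1.00) = 1.00
¬(v ∨ (¬u → (v → u))) = 1 − 1.00 = 0.00
¬v = 1 − 0.09 = 0.91
1 ∨ ¬v = max(1.00, 0.91) = 1.00
¬(v ∨ (¬u → (v → u))) ∨ (1 ∨ ¬v) = max(0.00, 1.00) = 1.00

1.00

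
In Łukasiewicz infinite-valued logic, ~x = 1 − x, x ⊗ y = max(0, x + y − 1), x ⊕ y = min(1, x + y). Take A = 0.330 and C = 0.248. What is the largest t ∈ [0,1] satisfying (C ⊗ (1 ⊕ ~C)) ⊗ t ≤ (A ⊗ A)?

~C = 1 − 0.248 = 0.752
1 ⊕ ~C = min(1, 1.000 + 0.752) = min(1, 1.752) = 1.000
C ⊗ (1 ⊕ ~C) = max(0, 0.248 + 1.000 − 1) = max(0, 0.248) = 0.248
So the left factor is C ⊗ (1 ⊕ ~C) = 0.248.
A ⊗ A = max(0, 0.330 + 0.330 − 1) = max(0, -0.340) = 0.000
So the right-hand bound is A ⊗ A = 0.000.
The residuum of the Łukasiewicz t-norm gives the supremum: min(1, 1 − 0.248 + 0.000).
1 − 0.248 + 0.000 = 0.752, so t = min(1, 0.752) = 0.752.
Check: 0.248 ⊗ 0.752 = max(0, 0.000) = 0.000 ≤ 0.000.

0.752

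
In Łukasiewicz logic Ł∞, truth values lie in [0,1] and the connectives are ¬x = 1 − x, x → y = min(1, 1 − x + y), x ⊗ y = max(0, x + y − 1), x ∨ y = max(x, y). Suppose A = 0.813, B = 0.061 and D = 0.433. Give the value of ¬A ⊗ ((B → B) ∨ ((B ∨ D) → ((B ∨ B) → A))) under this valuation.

¬A = 1 − 0.813 = 0.187
B → B = min(1, 1 − 0.061 + 0.061) = min(1, 1.000) = 1.000
B ∨ D = max(0.061, 0.433) = 0.433
B ∨ B = max(0.061, 0.061) = 0.061
(B ∨ B) → A = min(1, 1 − 0.061 + 0.813) = min(1, 1.752) = 1.000
(B ∨ D) → ((B ∨ B) → A) = min(1, 1 − 0.433 + 1.000) = min(1, 1.567) = 1.000
(B → B) ∨ ((B ∨ D) → ((B ∨ B) → A)) = max(1.000, 1.000) = 1.000
¬A ⊗ ((B → B) ∨ ((B ∨ D) → ((B ∨ B) → A))) = max(0, 0.187 + 1.000 − 1) = max(0, 0.187) = 0.187

0.187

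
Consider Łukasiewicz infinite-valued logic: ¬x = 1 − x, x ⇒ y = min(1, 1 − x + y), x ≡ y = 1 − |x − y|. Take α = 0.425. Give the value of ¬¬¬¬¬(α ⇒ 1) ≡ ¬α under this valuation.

α ⇒ 1 = min(1, 1 − 0.425 + 1.000) = min(1, 1.575) = 1.000
¬(α ⇒ 1) = 1 − 1.000 = 0.000
¬¬(α ⇒ 1) = 1 − 0.000 = 1.000
¬¬¬(α ⇒ 1) = 1 − 1.000 = 0.000
¬¬¬¬(α ⇒ 1) = 1 − 0.000 = 1.000
¬¬¬¬¬(α ⇒ 1) = 1 − 1.000 = 0.000
¬α = 1 − 0.425 = 0.575
¬¬¬¬¬(α ⇒ 1) ≡ ¬α = 1 − |0.000 − 0.575| = 1 − 0.575 = 0.425

0.425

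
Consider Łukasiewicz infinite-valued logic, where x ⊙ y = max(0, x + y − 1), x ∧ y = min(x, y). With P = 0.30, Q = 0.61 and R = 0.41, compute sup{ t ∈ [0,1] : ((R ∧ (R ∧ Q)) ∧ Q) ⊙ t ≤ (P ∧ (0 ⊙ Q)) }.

R ∧ Q = min(0.41, 0.61) = 0.41
R ∧ (R ∧ Q) = min(0.41, 0.41) = 0.41
(R ∧ (R ∧ Q)) ∧ Q = min(0.41, 0.61) = 0.41
So the left factor is (R ∧ (R ∧ Q)) ∧ Q = 0.41.
0 ⊙ Q = max(0, 0.00 + 0.61 − 1) = max(0, -0.39) = 0.00
P ∧ (0 ⊙ Q) = min(0.30, 0.00) = 0.00
So the right-hand bound is P ∧ (0 ⊙ Q) = 0.00.
The residuum of the Łukasiewicz t-norm gives the supremum: min(1, 1 − 0.41 + 0.00).
1 − 0.41 + 0.00 = 0.59, so t = min(1, 0.59) = 0.59.
Check: 0.41 ⊙ 0.59 = max(0, 0.00) = 0.00 ≤ 0.00.

0.59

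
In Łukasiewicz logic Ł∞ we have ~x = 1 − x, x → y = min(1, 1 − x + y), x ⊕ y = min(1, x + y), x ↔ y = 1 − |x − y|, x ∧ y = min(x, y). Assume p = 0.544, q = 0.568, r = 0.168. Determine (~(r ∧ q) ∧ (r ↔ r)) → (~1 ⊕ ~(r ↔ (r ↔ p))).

r ∧ q = min(0.168, 0.568) = 0.168
~(r ∧ q) = 1 − 0.168 = 0.832
r ↔ r = 1 − |0.168 − 0.168| = 1 − 0.000 = 1.000
~(r ∧ q) ∧ (r ↔ r) = min(0.832, 1.000) = 0.832
~1 = 1 − 1.000 = 0.000
r ↔ p = 1 − |0.168 − 0.544| = 1 − 0.376 = 0.624
r ↔ (r ↔ p) = 1 − |0.168 − 0.624| = 1 − 0.456 = 0.544
~(r ↔ (r ↔ p)) = 1 − 0.544 = 0.456
~1 ⊕ ~(r ↔ (r ↔ p)) = min(1, 0.000 + 0.456) = min(1, 0.456) = 0.456
(~(r ∧ q) ∧ (r ↔ r)) → (~1 ⊕ ~(r ↔ (r ↔ p))) = min(1, 1 − 0.832 + 0.456) = min(1, 0.624) = 0.624

0.624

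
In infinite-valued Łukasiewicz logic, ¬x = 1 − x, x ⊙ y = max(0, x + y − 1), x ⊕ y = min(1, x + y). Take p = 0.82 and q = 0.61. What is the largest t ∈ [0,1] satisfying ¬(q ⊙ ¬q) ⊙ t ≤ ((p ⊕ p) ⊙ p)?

0.82

¬q = 1 − 0.61 = 0.39
q ⊙ ¬q = max(0, 0.61 + 0.39 − 1) = max(0, 0.00) = 0.00
¬(q ⊙ ¬q) = 1 − 0.00 = 1.00
So the left factor is ¬(q ⊙ ¬q) = 1.00.
p ⊕ p = min(1, 0.82 + 0.82) = min(1, 1.64) = 1.00
(p ⊕ p) ⊙ p = max(0, 1.00 + 0.82 − 1) = max(0, 0.82) = 0.82
So the right-hand bound is (p ⊕ p) ⊙ p = 0.82.
The residuum of the Łukasiewicz t-norm gives the supremum: min(1, 1 − 1.00 + 0.82).
1 − 1.00 + 0.82 = 0.82, so t = min(1, 0.82) = 0.82.
Check: 1.00 ⊙ 0.82 = max(0, 0.82) = 0.82 ≤ 0.82.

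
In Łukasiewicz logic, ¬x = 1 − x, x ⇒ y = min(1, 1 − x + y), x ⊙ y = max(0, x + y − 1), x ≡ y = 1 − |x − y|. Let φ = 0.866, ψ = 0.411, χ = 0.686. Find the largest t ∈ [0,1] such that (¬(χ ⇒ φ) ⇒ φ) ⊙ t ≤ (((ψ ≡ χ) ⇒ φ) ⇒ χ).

0.686

χ ⇒ φ = min(1, 1 − 0.686 + 0.866) = min(1, 1.180) = 1.000
¬(χ ⇒ φ) = 1 − 1.000 = 0.000
¬(χ ⇒ φ) ⇒ φ = min(1, 1 − 0.000 + 0.866) = min(1, 1.866) = 1.000
So the left factor is ¬(χ ⇒ φ) ⇒ φ = 1.000.
ψ ≡ χ = 1 − |0.411 − 0.686| = 1 − 0.275 = 0.725
(ψ ≡ χ) ⇒ φ = min(1, 1 − 0.725 + 0.866) = min(1, 1.141) = 1.000
((ψ ≡ χ) ⇒ φ) ⇒ χ = min(1, 1 − 1.000 + 0.686) = min(1, 0.686) = 0.686
So the right-hand bound is ((ψ ≡ χ) ⇒ φ) ⇒ χ = 0.686.
The residuum of the Łukasiewicz t-norm gives the supremum: min(1, 1 − 1.000 + 0.686).
1 − 1.000 + 0.686 = 0.686, so t = min(1, 0.686) = 0.686.
Check: 1.000 ⊙ 0.686 = max(0, 0.686) = 0.686 ≤ 0.686.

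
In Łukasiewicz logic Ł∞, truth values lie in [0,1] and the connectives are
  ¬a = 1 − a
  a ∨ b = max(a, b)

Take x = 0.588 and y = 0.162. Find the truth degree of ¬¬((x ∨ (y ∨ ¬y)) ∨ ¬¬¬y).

¬y = 1 − 0.162 = 0.838
y ∨ ¬y = max(0.162, 0.838) = 0.838
x ∨ (y ∨ ¬y) = max(0.588, 0.838) = 0.838
¬¬y = 1 − 0.838 = 0.162
¬¬¬y = 1 − 0.162 = 0.838
(x ∨ (y ∨ ¬y)) ∨ ¬¬¬y = max(0.838, 0.838) = 0.838
¬((x ∨ (y ∨ ¬y)) ∨ ¬¬¬y) = 1 − 0.838 = 0.162
¬¬((x ∨ (y ∨ ¬y)) ∨ ¬¬¬y) = 1 − 0.162 = 0.838

0.838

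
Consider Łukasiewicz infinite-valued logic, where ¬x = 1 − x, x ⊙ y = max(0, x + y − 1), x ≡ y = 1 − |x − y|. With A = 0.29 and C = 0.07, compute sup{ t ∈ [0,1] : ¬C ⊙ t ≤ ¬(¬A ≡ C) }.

0.71

¬C = 1 − 0.07 = 0.93
So the left factor is ¬C = 0.93.
¬A = 1 − 0.29 = 0.71
¬A ≡ C = 1 − |0.71 − 0.07| = 1 − 0.64 = 0.36
¬(¬A ≡ C) = 1 − 0.36 = 0.64
So the right-hand bound is ¬(¬A ≡ C) = 0.64.
The residuum of the Łukasiewicz t-norm gives the supremum: min(1, 1 − 0.93 + 0.64).
1 − 0.93 + 0.64 = 0.71, so t = min(1, 0.71) = 0.71.
Check: 0.93 ⊙ 0.71 = max(0, 0.64) = 0.64 ≤ 0.64.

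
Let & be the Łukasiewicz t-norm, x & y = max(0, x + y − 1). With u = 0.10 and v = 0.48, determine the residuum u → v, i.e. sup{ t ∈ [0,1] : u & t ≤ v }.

The residuum of the Łukasiewicz t-norm gives the supremum: min(1, 1 − 0.10 + 0.48).
1 − 0.10 + 0.48 = 1.38, so t = min(1, 1.38) = 1.00.
Check: 0.10 & 1.00 = max(0, 0.10) = 0.10 ≤ 0.48.

1.00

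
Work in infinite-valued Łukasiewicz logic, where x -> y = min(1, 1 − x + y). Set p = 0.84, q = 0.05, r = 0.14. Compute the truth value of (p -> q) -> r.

p -> q = min(1, 1 − 0.84 + 0.05) = min(1, 0.21) = 0.21
(p -> q) -> r = min(1, 1 − 0.21 + 0.14) = min(1, 0.93) = 0.93

0.93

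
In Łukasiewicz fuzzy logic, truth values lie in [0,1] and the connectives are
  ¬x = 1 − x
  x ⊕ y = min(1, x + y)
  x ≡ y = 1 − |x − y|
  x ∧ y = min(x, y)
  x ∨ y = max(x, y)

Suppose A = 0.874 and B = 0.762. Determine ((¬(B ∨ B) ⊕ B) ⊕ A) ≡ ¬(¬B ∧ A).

B ∨ B = max(0.762, 0.762) = 0.762
¬(B ∨ B) = 1 − 0.762 = 0.238
¬(B ∨ B) ⊕ B = min(1, 0.238 + 0.762) = min(1, 1.000) = 1.000
(¬(B ∨ B) ⊕ B) ⊕ A = min(1, 1.000 + 0.874) = min(1, 1.874) = 1.000
¬B = 1 − 0.762 = 0.238
¬B ∧ A = min(0.238, 0.874) = 0.238
¬(¬B ∧ A) = 1 − 0.238 = 0.762
((¬(B ∨ B) ⊕ B) ⊕ A) ≡ ¬(¬B ∧ A) = 1 − |1.000 − 0.762| = 1 − 0.238 = 0.762

0.762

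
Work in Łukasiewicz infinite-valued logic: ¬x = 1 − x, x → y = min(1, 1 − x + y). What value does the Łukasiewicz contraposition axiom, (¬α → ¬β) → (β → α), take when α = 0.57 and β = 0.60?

1.00

¬α = 1 − 0.57 = 0.43
¬β = 1 − 0.60 = 0.40
¬α → ¬β = min(1, 1 − 0.43 + 0.40) = min(1, 0.97) = 0.97
β → α = min(1, 1 − 0.60 + 0.57) = min(1, 0.97) = 0.97
(¬α → ¬β) → (β → α) = min(1, 1 − 0.97 + 0.97) = min(1, 1.00) = 1.00
(As expected: an axiom of Ł∞, always 1.)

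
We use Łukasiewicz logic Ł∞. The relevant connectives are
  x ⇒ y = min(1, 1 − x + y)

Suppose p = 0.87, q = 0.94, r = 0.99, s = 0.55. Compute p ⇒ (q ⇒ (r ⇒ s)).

0.75

r ⇒ s = min(1, 1 − 0.99 + 0.55) = min(1, 0.56) = 0.56
q ⇒ (r ⇒ s) = min(1, 1 − 0.94 + 0.56) = min(1, 0.62) = 0.62
p ⇒ (q ⇒ (r ⇒ s)) = min(1, 1 − 0.87 + 0.62) = min(1, 0.75) = 0.75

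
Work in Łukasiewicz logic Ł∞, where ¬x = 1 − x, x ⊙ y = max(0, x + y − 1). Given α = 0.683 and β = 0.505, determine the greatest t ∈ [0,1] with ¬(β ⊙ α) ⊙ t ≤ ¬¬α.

β ⊙ α = max(0, 0.505 + 0.683 − 1) = max(0, 0.188) = 0.188
¬(β ⊙ α) = 1 − 0.188 = 0.812
So the left factor is ¬(β ⊙ α) = 0.812.
¬α = 1 − 0.683 = 0.317
¬¬α = 1 − 0.317 = 0.683
So the right-hand bound is ¬¬α = 0.683.
The residuum of the Łukasiewicz t-norm gives the supremum: min(1, 1 − 0.812 + 0.683).
1 − 0.812 + 0.683 = 0.871, so t = min(1, 0.871) = 0.871.
Check: 0.812 ⊙ 0.871 = max(0, 0.683) = 0.683 ≤ 0.683.

0.871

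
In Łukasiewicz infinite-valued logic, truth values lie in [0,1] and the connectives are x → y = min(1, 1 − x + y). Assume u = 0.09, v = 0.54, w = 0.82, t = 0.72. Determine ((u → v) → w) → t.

0.90

u → v = min(1, 1 − 0.09 + 0.54) = min(1, 1.45) = 1.00
(u → v) → w = min(1, 1 − 1.00 + 0.82) = min(1, 0.82) = 0.82
((u → v) → w) → t = min(1, 1 − 0.82 + 0.72) = min(1, 0.90) = 0.90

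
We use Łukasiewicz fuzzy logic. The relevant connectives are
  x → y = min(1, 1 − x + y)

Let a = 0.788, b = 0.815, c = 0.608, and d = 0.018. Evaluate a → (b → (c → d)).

c → d = min(1, 1 − 0.608 + 0.018) = min(1, 0.410) = 0.410
b → (c → d) = min(1, 1 − 0.815 + 0.410) = min(1, 0.595) = 0.595
a → (b → (c → d)) = min(1, 1 − 0.788 + 0.595) = min(1, 0.807) = 0.807

0.807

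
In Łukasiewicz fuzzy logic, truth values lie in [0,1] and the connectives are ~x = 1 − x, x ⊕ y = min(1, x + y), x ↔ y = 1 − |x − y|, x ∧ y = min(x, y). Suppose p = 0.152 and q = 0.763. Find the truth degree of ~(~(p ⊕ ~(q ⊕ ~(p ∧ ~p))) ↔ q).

0.085

~p = 1 − 0.152 = 0.848
p ∧ ~p = min(0.152, 0.848) = 0.152
~(p ∧ ~p) = 1 − 0.152 = 0.848
q ⊕ ~(p ∧ ~p) = min(1, 0.763 + 0.848) = min(1, 1.611) = 1.000
~(q ⊕ ~(p ∧ ~p)) = 1 − 1.000 = 0.000
p ⊕ ~(q ⊕ ~(p ∧ ~p)) = min(1, 0.152 + 0.000) = min(1, 0.152) = 0.152
~(p ⊕ ~(q ⊕ ~(p ∧ ~p))) = 1 − 0.152 = 0.848
~(p ⊕ ~(q ⊕ ~(p ∧ ~p))) ↔ q = 1 − |0.848 − 0.763| = 1 − 0.085 = 0.915
~(~(p ⊕ ~(q ⊕ ~(p ∧ ~p))) ↔ q) = 1 − 0.915 = 0.085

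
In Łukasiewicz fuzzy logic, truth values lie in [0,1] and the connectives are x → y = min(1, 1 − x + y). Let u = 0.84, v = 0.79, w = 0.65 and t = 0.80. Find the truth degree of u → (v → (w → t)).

1.00

w → t = min(1, 1 − 0.65 + 0.80) = min(1, 1.15) = 1.00
v → (w → t) = min(1, 1 − 0.79 + 1.00) = min(1, 1.21) = 1.00
u → (v → (w → t)) = min(1, 1 − 0.84 + 1.00) = min(1, 1.16) = 1.00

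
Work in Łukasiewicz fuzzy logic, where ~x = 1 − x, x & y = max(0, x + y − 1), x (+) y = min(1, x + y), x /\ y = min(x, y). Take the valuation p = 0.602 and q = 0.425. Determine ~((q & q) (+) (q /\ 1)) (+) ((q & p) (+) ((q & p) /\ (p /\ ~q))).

q & q = max(0, 0.425 + 0.425 − 1) = max(0, -0.150) = 0.000
q /\ 1 = min(0.425, 1.000) = 0.425
(q & q) (+) (q /\ 1) = min(1, 0.000 + 0.425) = min(1, 0.425) = 0.425
~((q & q) (+) (q /\ 1)) = 1 − 0.425 = 0.575
q & p = max(0, 0.425 + 0.602 − 1) = max(0, 0.027) = 0.027
~q = 1 − 0.425 = 0.575
p /\ ~q = min(0.602, 0.575) = 0.575
(q & p) /\ (p /\ ~q) = min(0.027, 0.575) = 0.027
(q & p) (+) ((q & p) /\ (p /\ ~q)) = min(1, 0.027 + 0.027) = min(1, 0.054) = 0.054
~((q & q) (+) (q /\ 1)) (+) ((q & p) (+) ((q & p) /\ (p /\ ~q))) = min(1, 0.575 + 0.054) = min(1, 0.629) = 0.629

0.629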